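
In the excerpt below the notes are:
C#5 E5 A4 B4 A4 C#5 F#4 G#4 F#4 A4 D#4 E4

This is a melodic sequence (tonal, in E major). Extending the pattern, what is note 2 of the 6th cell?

B3

The unit is 4 notes. Position-2 pitches of the 3 shown cells: E5, C#5, A4.
Each moves down a 3rd. Continuing: F#4 → D#4 → B3.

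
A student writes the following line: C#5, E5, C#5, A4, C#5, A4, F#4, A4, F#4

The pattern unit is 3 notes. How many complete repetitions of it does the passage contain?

3

9 notes in groups of 3 gives 9/3 = 3 statements.
Starts: C#5, A4, F#4 — each down a 3rd.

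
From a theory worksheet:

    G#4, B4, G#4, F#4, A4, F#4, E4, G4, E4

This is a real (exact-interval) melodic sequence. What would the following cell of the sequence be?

D4 F4 D4

With a 3-note motive the entries are G#4, F#4, E4, each down a 2nd from the previous.
So cell 4 is D4 F4 D4.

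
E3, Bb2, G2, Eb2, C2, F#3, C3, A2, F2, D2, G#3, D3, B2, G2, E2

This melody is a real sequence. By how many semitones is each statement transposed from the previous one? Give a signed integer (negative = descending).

2

Unit = 5 notes; the statements start on E3, F#3, G#3, moving up a 2nd each time.
Counting half-steps from E3 to F#3: 2.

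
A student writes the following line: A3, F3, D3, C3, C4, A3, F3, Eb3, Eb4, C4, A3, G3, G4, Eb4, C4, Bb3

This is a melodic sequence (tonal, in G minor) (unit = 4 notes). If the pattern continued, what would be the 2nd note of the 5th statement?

With 4-note cells, note 2 of each statement runs F3, A3, C4, Eb4.
One more up a 3rd gives G4.

G4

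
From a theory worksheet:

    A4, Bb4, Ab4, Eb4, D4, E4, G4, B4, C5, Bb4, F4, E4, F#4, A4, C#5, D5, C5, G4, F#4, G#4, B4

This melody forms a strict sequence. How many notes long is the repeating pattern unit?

Try groups of 7 (3 cells in 21 notes):
A4 Bb4 Ab4 Eb4 D4 E4 G4 | B4 C5 Bb4 F4 E4 F#4 A4 | C#5 D5 C5 G4 F#4 G#4 B4
Every group is a transposition up a 2nd of the one before; no shorter unit works.

7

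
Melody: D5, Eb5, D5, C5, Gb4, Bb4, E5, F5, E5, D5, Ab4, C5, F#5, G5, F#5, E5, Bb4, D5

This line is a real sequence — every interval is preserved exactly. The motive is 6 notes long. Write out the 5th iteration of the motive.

A#5 B5 A#5 G#5 D5 F#5

With a 6-note motive the entries are D5, E5, F#5, each up a 2nd from the previous.
Extending up a 2nd: G#5 → A#5.
Statement 5 starts on A#5 and keeps the same exact contour: A#5 B5 A#5 G#5 D5 F#5.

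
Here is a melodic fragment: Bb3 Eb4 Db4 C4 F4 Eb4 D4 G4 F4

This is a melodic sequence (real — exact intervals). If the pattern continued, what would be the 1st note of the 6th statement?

With 3-note cells, note 1 of each statement runs Bb3, C4, D4.
Extending up a 2nd: E4 → F#4 → G#4.

G#4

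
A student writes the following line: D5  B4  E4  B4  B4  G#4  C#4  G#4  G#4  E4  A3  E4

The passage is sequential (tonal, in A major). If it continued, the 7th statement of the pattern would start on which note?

F#3

The 4-note cells begin on D5, B4, G#4 — each down a 3rd from the last.
Continuing: E4 → C#4 → A3 → F#3. Statement 7 starts on F#3.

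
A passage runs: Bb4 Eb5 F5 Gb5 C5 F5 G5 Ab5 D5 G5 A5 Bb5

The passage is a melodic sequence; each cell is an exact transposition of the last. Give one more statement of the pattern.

Taking 4-note groups, the heads are Bb4, C5, D5: the pattern moves up a 2nd.
Statement 4 starts on E5 and keeps the same exact contour: E5 A5 B5 C6.

E5 A5 B5 C6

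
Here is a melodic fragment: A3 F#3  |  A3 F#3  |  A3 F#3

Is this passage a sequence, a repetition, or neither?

Each 2-note cell is identical (A3 F#3), restated at the same pitch.

repetition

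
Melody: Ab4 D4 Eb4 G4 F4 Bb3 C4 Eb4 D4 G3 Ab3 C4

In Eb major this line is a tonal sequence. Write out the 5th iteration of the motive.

Unit = 4 notes; the statements start on Ab4, F4, D4, moving down a 3rd each time.
Carrying on: Bb3 → G3.
From G3 the diatonic shape gives G3 C3 D3 F3.

G3 C3 D3 F3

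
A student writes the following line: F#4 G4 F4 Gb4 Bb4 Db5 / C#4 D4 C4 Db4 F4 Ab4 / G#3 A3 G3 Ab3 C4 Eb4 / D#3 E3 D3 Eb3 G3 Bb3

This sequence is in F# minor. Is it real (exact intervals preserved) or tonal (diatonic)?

Each cell has the same semitone pattern (1, -2, 1, 4, 3) — intervals are preserved exactly.
And G4 lies outside F# minor, so the sequence is real rather than tonal.

real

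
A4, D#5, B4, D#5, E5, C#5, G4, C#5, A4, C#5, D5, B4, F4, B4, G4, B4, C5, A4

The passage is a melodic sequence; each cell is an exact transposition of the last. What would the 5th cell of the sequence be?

Db4 G4 Eb4 G4 Ab4 F4

Taking 6-note groups, the heads are A4, G4, F4: the pattern moves down a 2nd.
Extending down a 2nd: Eb4 → Db4.
From Db4 the exact shape gives Db4 G4 Eb4 G4 Ab4 F4.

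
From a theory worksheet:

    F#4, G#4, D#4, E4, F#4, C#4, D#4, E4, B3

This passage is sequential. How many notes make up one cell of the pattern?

There are 9 notes; a 3-note unit gives 3 cells:
F#4 G#4 D#4 | E4 F#4 C#4 | D#4 E4 B3
Every group is a transposition down a 2nd of the one before; no shorter unit works.

3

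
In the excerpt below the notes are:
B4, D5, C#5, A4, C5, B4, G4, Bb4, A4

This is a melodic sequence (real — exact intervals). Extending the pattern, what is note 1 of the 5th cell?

Eb4

Grouping in 3s, the 1st note of each cell is B4, A4, G4.
Each moves down a 2nd. Continuing: F4 → Eb4.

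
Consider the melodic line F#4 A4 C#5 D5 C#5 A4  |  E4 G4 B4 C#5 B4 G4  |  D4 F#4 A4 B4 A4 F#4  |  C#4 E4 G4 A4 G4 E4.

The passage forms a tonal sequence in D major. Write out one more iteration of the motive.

B3 D4 F#4 G4 F#4 D4

Taking 6-note groups, the heads are F#4, E4, D4, C#4: the pattern moves down a 2nd.
From B3 the diatonic shape gives B3 D4 F#4 G4 F#4 D4.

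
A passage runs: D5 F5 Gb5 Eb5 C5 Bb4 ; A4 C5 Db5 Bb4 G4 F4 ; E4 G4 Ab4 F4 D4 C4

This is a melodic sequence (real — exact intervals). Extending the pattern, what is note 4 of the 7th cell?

Grouping in 6s, the 4th note of each cell is Eb5, Bb4, F4.
Carrying that down a 4th forward: C4 → G3 → D3 → A2.

A2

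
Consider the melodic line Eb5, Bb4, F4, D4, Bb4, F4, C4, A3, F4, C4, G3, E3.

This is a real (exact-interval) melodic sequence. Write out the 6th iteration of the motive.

With a 4-note motive the entries are Eb5, Bb4, F4, each down a 4th from the previous.
Continuing the starts: C4 → G3 → D3.
From D3 the exact shape gives D3 A2 E2 C#2.

D3 A2 E2 C#2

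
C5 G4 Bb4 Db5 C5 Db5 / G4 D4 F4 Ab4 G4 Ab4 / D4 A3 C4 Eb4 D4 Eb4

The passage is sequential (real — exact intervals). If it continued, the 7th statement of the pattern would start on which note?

F#2

The 6-note cells begin on C5, G4, D4 — each down a 4th from the last.
Extending the heads down a 4th: A3 → E3 → B2 → F#2.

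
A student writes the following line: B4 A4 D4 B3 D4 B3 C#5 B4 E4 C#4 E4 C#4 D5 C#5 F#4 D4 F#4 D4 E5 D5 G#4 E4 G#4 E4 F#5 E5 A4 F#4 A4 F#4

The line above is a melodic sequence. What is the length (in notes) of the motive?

30 notes total. Splitting into 5 groups of 6:
B4 A4 D4 B3 D4 B3 | C#5 B4 E4 C#4 E4 C#4 | D5 C#5 F#4 D4 F#4 D4 | E5 D5 G#4 E4 G#4 E4 | F#5 E5 A4 F#4 A4 F#4
Each cell is the previous one up a 2nd — so the unit is 6 notes.

6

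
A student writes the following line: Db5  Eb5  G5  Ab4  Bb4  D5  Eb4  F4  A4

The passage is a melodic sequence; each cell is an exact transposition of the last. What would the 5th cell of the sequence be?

F3 G3 B3

The 3-note cells begin on Db5, Ab4, Eb4 — each down a 4th from the last.
Extending down a 4th: Bb3 → F3.
Statement 5 starts on F3 and keeps the same exact contour: F3 G3 B3.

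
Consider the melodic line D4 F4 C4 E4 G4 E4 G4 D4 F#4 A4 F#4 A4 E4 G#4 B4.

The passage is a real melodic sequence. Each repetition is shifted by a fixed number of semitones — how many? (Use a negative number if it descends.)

2

Unit = 5 notes; the statements start on D4, E4, F#4, moving up a 2nd each time.
D4 to E4 spans +2 semitones.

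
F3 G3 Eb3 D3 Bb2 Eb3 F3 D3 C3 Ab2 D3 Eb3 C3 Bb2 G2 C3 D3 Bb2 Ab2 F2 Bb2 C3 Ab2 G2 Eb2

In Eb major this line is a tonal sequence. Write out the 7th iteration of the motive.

The 5-note cells begin on F3, Eb3, D3, C3, Bb2 — each down a 2nd from the last.
Continuing the starts: Ab2 → G2.
So cell 7 is G2 Ab2 F2 Eb2 C2.

G2 Ab2 F2 Eb2 C2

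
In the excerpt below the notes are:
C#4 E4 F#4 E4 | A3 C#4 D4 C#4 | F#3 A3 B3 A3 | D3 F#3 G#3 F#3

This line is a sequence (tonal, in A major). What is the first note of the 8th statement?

C#2

The 4-note cells begin on C#4, A3, F#3, D3 — each down a 3rd from the last.
Extending the heads down a 3rd: B2 → G#2 → E2 → C#2.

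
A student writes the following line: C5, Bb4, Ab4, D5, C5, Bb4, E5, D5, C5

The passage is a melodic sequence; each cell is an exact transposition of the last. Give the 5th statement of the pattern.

G#5 F#5 E5

With a 3-note motive the entries are C5, D5, E5, each up a 2nd from the previous.
Continuing the starts: F#5 → G#5.
From G#5 the exact shape gives G#5 F#5 E5.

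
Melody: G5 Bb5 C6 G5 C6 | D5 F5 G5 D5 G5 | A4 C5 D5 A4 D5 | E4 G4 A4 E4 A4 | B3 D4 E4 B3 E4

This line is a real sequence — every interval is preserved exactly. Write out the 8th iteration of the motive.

Unit = 5 notes; the statements start on G5, D5, A4, E4, B3, moving down a 4th each time.
Continuing the starts: F#3 → C#3 → G#2.
So cell 8 is G#2 B2 C#3 G#2 C#3.

G#2 B2 C#3 G#2 C#3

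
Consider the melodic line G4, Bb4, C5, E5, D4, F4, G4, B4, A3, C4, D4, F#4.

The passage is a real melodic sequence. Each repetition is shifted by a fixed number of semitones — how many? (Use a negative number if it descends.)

-5

Taking 4-note groups, the heads are G4, D4, A3: the pattern moves down a 4th.
G4→D4 is 62 − 67 = -5 semitones.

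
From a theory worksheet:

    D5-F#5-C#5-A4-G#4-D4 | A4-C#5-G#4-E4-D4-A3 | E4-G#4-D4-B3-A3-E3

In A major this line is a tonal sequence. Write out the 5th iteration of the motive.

The 6-note cells begin on D5, A4, E4 — each down a 4th from the last.
Extending down a 4th: B3 → F#3.
So cell 5 is F#3 A3 E3 C#3 B2 F#2.

F#3 A3 E3 C#3 B2 F#2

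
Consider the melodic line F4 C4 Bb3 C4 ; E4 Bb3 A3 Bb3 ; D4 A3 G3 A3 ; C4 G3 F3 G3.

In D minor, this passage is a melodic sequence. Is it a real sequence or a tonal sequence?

Every note is diatonic to D minor.
Cell 1 has -5 semitones from note 1 to 2, but cell 2 has -6 — the interval quality changes while the contour stays the same, which is the hallmark of a tonal sequence.

tonal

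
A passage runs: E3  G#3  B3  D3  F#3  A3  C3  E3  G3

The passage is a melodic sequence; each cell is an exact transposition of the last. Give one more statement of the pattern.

The 3-note cells begin on E3, D3, C3 — each down a 2nd from the last.
Statement 4 starts on Bb2 and keeps the same exact contour: Bb2 D3 F3.

Bb2 D3 F3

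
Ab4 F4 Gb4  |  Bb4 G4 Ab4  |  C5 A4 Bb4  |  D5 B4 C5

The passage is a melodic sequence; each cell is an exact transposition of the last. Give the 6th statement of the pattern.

Taking 3-note groups, the heads are Ab4, Bb4, C5, D5: the pattern moves up a 2nd.
Carrying on: E5 → F#5.
From F#5 the exact shape gives F#5 D#5 E5.

F#5 D#5 E5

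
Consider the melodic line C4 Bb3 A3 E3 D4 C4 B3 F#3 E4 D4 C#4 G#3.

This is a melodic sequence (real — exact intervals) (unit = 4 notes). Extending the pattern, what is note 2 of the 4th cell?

E4

Grouping in 4s, the 2nd note of each cell is Bb3, C4, D4.
From D4, up a 2nd gives E4.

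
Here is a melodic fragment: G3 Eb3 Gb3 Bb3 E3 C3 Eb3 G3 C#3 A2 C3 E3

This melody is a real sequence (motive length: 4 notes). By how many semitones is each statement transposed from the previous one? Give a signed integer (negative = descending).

With a 4-note motive the entries are G3, E3, C#3, each down a 3rd from the previous.
G3 to E3 spans -3 semitones.

-3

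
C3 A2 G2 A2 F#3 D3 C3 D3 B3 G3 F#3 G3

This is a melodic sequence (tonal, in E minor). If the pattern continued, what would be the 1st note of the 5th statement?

The unit is 4 notes. Position-1 pitches of the 3 shown cells: C3, F#3, B3.
Extending up a 4th: E4 → A4.

A4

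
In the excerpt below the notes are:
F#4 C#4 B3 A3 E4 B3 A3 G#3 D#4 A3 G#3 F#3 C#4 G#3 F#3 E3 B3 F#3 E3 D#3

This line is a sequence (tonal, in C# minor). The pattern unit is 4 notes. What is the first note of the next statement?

A3

With a 4-note motive the entries are F#4, E4, D#4, C#4, B3, each down a 2nd from the previous.
The next head, down a 2nd from B3, is A3.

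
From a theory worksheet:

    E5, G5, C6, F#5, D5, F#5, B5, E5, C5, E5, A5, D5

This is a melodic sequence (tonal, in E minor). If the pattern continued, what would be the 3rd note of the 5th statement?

F#5

The unit is 4 notes. Position-3 pitches of the 3 shown cells: C6, B5, A5.
Carrying that down a 2nd forward: G5 → F#5.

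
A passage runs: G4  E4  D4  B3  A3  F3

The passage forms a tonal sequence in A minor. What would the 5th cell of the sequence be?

Unit = 2 notes; the statements start on G4, D4, A3, moving down a 4th each time.
Carrying on: E3 → B2.
So cell 5 is B2 G2.

B2 G2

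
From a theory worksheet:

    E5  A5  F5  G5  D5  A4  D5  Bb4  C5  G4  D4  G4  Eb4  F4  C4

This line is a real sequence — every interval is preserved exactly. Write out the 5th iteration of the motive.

Unit = 5 notes; the statements start on E5, A4, D4, moving down a 5th each time.
Carrying on: G3 → C3.
So cell 5 is C3 F3 Db3 Eb3 Bb2.

C3 F3 Db3 Eb3 Bb2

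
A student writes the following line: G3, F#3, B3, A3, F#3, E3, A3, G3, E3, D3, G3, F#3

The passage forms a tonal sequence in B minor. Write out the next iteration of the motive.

D3 C#3 F#3 E3

The 4-note cells begin on G3, F#3, E3 — each down a 2nd from the last.
From D3 the diatonic shape gives D3 C#3 F#3 E3.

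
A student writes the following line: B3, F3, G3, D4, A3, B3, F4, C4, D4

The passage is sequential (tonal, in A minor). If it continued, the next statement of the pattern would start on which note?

A4

Unit = 3 notes; the statements start on B3, D4, F4, moving up a 3rd each time.
The next head, up a 3rd from F4, is A4.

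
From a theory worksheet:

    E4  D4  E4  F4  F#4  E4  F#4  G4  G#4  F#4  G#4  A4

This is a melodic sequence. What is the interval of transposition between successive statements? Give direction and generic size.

up a 2nd

Taking 4-note groups, the heads are E4, F#4, G#4: the pattern moves up a 2nd.
E4 to F#4 is up a 2nd.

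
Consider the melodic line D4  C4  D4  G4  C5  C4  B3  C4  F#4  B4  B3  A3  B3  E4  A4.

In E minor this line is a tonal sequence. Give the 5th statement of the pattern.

G3 F#3 G3 C4 F#4

Unit = 5 notes; the statements start on D4, C4, B3, moving down a 2nd each time.
Continuing the starts: A3 → G3.
So cell 5 is G3 F#3 G3 C4 F#4.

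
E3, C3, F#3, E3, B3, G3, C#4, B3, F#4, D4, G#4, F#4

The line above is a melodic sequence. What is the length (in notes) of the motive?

There are 12 notes; a 4-note unit gives 3 cells:
E3 C3 F#3 E3 | B3 G3 C#4 B3 | F#4 D4 G#4 F#4
Each cell is the previous one up a 5th — so the unit is 4 notes.

4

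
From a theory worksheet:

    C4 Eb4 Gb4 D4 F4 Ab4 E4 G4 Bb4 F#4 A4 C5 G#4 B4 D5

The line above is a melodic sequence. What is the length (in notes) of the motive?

Try groups of 3 (5 cells in 15 notes):
C4 Eb4 Gb4 | D4 F4 Ab4 | E4 G4 Bb4 | F#4 A4 C5 | G#4 B4 D5
Each cell is the previous one up a 2nd — so the unit is 3 notes.

3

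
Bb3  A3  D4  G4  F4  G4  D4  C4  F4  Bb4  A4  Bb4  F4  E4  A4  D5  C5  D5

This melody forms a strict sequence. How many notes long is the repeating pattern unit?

Try groups of 6 (3 cells in 18 notes):
Bb3 A3 D4 G4 F4 G4 | D4 C4 F4 Bb4 A4 Bb4 | F4 E4 A4 D5 C5 D5
That's a consistent up a 3rd shift per cell, and no other grouping gives one.

6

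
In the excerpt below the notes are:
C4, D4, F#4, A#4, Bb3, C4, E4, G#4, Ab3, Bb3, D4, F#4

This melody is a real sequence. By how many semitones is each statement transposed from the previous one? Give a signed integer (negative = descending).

Taking 4-note groups, the heads are C4, Bb3, Ab3: the pattern moves down a 2nd.
C4→Bb3 is 58 − 60 = -2 semitones.

-2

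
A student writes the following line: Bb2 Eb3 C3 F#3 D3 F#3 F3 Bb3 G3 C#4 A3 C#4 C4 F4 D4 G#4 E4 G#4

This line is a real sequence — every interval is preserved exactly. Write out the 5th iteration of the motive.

D5 G5 E5 A#5 F#5 A#5

Taking 6-note groups, the heads are Bb2, F3, C4: the pattern moves up a 5th.
Extending up a 5th: G4 → D5.
From D5 the exact shape gives D5 G5 E5 A#5 F#5 A#5.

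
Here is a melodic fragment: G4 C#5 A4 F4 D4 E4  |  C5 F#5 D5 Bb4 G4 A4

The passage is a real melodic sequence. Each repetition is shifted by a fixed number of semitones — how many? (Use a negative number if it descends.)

5

Unit = 6 notes; the statements start on G4, C5, moving up a 4th each time.
Counting half-steps from G4 to C5: 5.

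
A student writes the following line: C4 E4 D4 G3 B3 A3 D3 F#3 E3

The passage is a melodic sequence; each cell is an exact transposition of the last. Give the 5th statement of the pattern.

E2 G#2 F#2

The 3-note cells begin on C4, G3, D3 — each down a 4th from the last.
Continuing the starts: A2 → E2.
Statement 5 starts on E2 and keeps the same exact contour: E2 G#2 F#2.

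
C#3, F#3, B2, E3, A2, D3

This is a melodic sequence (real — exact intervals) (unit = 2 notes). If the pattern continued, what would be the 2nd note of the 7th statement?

Gb2

Grouping in 2s, the 2nd note of each cell is F#3, E3, D3.
Carrying that down a 2nd forward: C3 → Bb2 → Ab2 → Gb2.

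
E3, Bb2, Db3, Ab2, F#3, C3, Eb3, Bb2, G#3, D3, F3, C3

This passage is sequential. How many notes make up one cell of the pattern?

4

There are 12 notes; a 4-note unit gives 3 cells:
E3 Bb2 Db3 Ab2 | F#3 C3 Eb3 Bb2 | G#3 D3 F3 C3
Each cell is the previous one up a 2nd — so the unit is 4 notes.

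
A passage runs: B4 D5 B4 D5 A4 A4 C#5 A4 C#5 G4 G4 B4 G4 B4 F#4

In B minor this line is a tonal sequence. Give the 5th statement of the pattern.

Unit = 5 notes; the statements start on B4, A4, G4, moving down a 2nd each time.
Continuing the starts: F#4 → E4.
From E4 the diatonic shape gives E4 G4 E4 G4 D4.

E4 G4 E4 G4 D4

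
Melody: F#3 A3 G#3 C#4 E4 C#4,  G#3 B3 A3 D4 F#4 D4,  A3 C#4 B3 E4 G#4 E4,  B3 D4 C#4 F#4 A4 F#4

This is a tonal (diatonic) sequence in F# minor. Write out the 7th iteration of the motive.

E4 G#4 F#4 B4 D5 B4

Unit = 6 notes; the statements start on F#3, G#3, A3, B3, moving up a 2nd each time.
Continuing the starts: C#4 → D4 → E4.
From E4 the diatonic shape gives E4 G#4 F#4 B4 D5 B4.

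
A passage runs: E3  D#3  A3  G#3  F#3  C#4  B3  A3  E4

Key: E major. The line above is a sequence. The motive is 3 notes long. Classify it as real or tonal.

tonal

Every note is diatonic to E major.
Cell 1 has -1 semitones from note 1 to 2, but cell 2 has -2 — the interval quality changes while the contour stays the same, which is the hallmark of a tonal sequence.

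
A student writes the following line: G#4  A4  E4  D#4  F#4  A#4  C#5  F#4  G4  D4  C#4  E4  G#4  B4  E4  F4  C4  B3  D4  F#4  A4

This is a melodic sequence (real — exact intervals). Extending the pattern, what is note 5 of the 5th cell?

Bb3

With 7-note cells, note 5 of each statement runs F#4, E4, D4.
Extending down a 2nd: C4 → Bb3.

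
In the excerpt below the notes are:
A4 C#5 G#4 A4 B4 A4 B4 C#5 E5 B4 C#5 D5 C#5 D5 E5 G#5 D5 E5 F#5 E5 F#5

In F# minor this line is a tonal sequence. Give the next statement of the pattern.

G#5 B5 F#5 G#5 A5 G#5 A5

Unit = 7 notes; the statements start on A4, C#5, E5, moving up a 3rd each time.
So cell 4 is G#5 B5 F#5 G#5 A5 G#5 A5.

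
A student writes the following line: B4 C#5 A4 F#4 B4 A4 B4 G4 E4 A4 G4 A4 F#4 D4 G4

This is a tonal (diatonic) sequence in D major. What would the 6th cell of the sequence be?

The 5-note cells begin on B4, A4, G4 — each down a 2nd from the last.
Carrying on: F#4 → E4 → D4.
From D4 the diatonic shape gives D4 E4 C#4 A3 D4.

D4 E4 C#4 A3 D4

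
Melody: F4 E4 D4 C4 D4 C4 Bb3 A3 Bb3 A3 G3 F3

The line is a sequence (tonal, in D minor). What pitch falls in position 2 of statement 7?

With 4-note cells, note 2 of each statement runs E4, C4, A3.
Each moves down a 3rd. Continuing: F3 → D3 → Bb2 → G2.

G2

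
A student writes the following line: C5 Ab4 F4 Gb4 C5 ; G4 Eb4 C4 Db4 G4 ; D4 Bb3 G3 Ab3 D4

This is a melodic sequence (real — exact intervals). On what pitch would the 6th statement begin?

B2

Taking 5-note groups, the heads are C5, G4, D4: the pattern moves down a 4th.
Continuing: A3 → E3 → B2. Statement 6 starts on B2.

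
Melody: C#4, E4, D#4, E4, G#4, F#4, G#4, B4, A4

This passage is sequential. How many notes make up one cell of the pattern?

3

9 notes total. Splitting into 3 groups of 3:
C#4 E4 D#4 | E4 G#4 F#4 | G#4 B4 A4
That's a consistent up a 3rd shift per cell, and no other grouping gives one.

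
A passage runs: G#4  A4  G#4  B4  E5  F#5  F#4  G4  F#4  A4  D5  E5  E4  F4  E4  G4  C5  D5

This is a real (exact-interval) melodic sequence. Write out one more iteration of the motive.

With a 6-note motive the entries are G#4, F#4, E4, each down a 2nd from the previous.
From D4 the exact shape gives D4 Eb4 D4 F4 Bb4 C5.

D4 Eb4 D4 F4 Bb4 C5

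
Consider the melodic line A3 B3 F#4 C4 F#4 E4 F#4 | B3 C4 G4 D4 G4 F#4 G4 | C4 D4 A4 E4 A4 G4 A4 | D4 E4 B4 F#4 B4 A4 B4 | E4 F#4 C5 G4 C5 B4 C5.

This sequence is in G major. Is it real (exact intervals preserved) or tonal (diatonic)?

Every note is diatonic to G major.
Cell 1 has +2 semitones from note 1 to 2, but cell 2 has +1 — the interval quality changes while the contour stays the same, which is the hallmark of a tonal sequence.

tonal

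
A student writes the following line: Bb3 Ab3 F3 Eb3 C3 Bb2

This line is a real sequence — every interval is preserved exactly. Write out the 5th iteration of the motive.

D2 C2

Unit = 2 notes; the statements start on Bb3, F3, C3, moving down a 4th each time.
Carrying on: G2 → D2.
From D2 the exact shape gives D2 C2.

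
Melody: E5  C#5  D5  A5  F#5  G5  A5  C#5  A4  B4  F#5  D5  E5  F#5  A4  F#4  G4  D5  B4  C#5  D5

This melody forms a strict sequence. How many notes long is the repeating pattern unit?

7

Try groups of 7 (3 cells in 21 notes):
E5 C#5 D5 A5 F#5 G5 A5 | C#5 A4 B4 F#5 D5 E5 F#5 | A4 F#4 G4 D5 B4 C#5 D5
Each cell is the previous one down a 3rd — so the unit is 7 notes.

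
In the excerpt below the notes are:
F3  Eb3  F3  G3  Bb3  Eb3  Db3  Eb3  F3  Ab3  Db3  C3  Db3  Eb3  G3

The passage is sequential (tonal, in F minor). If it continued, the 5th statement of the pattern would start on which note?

Taking 5-note groups, the heads are F3, Eb3, Db3: the pattern moves down a 2nd.
Continuing: C3 → Bb2. Statement 5 starts on Bb2.

Bb2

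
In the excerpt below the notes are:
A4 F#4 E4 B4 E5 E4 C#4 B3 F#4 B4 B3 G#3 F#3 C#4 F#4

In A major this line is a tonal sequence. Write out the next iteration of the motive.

With a 5-note motive the entries are A4, E4, B3, each down a 4th from the previous.
From F#3 the diatonic shape gives F#3 D3 C#3 G#3 C#4.

F#3 D3 C#3 G#3 C#4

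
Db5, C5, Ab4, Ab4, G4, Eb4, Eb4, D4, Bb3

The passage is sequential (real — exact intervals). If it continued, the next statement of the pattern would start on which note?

Bb3

Taking 3-note groups, the heads are Db5, Ab4, Eb4: the pattern moves down a 4th.
The next head, down a 4th from Eb4, is Bb3.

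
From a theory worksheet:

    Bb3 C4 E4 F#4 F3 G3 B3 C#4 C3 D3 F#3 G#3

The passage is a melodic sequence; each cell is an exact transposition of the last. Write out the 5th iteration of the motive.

D2 E2 G#2 A#2

Taking 4-note groups, the heads are Bb3, F3, C3: the pattern moves down a 4th.
Carrying on: G2 → D2.
Statement 5 starts on D2 and keeps the same exact contour: D2 E2 G#2 A#2.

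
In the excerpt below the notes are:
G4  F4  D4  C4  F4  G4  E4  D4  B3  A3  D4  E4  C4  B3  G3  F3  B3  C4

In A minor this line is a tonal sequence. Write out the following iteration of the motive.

Taking 6-note groups, the heads are G4, E4, C4: the pattern moves down a 3rd.
So cell 4 is A3 G3 E3 D3 G3 A3.

A3 G3 E3 D3 G3 A3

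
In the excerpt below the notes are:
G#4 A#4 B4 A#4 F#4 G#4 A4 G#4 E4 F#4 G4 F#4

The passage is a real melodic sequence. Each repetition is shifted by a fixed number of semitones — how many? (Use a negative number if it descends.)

-2

Taking 4-note groups, the heads are G#4, F#4, E4: the pattern moves down a 2nd.
G#4 to F#4 spans -2 semitones.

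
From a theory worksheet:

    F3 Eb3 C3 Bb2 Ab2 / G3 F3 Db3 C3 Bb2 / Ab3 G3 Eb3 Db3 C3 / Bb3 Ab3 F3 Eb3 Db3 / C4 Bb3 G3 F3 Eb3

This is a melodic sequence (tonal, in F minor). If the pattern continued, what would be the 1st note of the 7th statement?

Eb4

Grouping in 5s, the 1st note of each cell is F3, G3, Ab3, Bb3, C4.
Extending up a 2nd: Db4 → Eb4.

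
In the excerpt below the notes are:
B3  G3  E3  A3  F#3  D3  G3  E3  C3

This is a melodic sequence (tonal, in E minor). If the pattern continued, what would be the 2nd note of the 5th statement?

C3

The unit is 3 notes. Position-2 pitches of the 3 shown cells: G3, F#3, E3.
Each moves down a 2nd. Continuing: D3 → C3.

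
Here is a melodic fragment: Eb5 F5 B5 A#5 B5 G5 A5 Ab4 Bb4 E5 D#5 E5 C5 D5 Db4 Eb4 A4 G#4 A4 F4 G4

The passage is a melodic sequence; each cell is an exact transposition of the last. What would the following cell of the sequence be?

Unit = 7 notes; the statements start on Eb5, Ab4, Db4, moving down a 5th each time.
Statement 4 starts on Gb3 and keeps the same exact contour: Gb3 Ab3 D4 C#4 D4 Bb3 C4.

Gb3 Ab3 D4 C#4 D4 Bb3 C4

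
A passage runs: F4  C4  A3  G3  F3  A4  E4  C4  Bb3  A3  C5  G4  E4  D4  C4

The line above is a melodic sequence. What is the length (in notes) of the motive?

5

15 notes total. Splitting into 3 groups of 5:
F4 C4 A3 G3 F3 | A4 E4 C4 Bb3 A3 | C5 G4 E4 D4 C4
Every group is a transposition up a 3rd of the one before; no shorter unit works.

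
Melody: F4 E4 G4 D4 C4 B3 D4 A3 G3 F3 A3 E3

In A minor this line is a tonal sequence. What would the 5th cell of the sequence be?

The 4-note cells begin on F4, C4, G3 — each down a 4th from the last.
Continuing the starts: D3 → A2.
From A2 the diatonic shape gives A2 G2 B2 F2.

A2 G2 B2 F2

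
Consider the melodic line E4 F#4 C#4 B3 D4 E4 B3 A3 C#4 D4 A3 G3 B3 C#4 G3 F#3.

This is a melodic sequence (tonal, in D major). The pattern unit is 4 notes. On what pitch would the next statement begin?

A3

The 4-note cells begin on E4, D4, C#4, B3 — each down a 2nd from the last.
The next head, down a 2nd from B3, is A3.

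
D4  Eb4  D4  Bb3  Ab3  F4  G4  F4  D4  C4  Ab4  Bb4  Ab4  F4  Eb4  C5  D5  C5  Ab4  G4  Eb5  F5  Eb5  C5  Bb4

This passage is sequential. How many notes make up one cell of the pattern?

There are 25 notes; a 5-note unit gives 5 cells:
D4 Eb4 D4 Bb3 Ab3 | F4 G4 F4 D4 C4 | Ab4 Bb4 Ab4 F4 Eb4 | C5 D5 C5 Ab4 G4 | Eb5 F5 Eb5 C5 Bb4
That's a consistent up a 3rd shift per cell, and no other grouping gives one.

5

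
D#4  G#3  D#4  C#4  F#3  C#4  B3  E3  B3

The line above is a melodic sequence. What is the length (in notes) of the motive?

3

There are 9 notes; a 3-note unit gives 3 cells:
D#4 G#3 D#4 | C#4 F#3 C#4 | B3 E3 B3
Every group is a transposition down a 2nd of the one before; no shorter unit works.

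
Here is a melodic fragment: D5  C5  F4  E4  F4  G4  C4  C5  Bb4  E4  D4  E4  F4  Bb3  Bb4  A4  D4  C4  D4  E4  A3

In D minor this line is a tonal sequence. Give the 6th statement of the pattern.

With a 7-note motive the entries are D5, C5, Bb4, each down a 2nd from the previous.
Extending down a 2nd: A4 → G4 → F4.
Statement 6 starts on F4 and keeps the same diatonic contour: F4 E4 A3 G3 A3 Bb3 E3.

F4 E4 A3 G3 A3 Bb3 E3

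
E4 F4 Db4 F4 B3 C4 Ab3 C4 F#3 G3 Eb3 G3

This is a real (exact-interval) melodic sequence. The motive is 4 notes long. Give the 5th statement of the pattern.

G#2 A2 F2 A2

With a 4-note motive the entries are E4, B3, F#3, each down a 4th from the previous.
Carrying on: C#3 → G#2.
So cell 5 is G#2 A2 F2 A2.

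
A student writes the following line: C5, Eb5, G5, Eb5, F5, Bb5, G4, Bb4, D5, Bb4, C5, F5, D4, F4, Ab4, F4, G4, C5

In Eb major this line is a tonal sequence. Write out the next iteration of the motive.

Ab3 C4 Eb4 C4 D4 G4

With a 6-note motive the entries are C5, G4, D4, each down a 4th from the previous.
From Ab3 the diatonic shape gives Ab3 C4 Eb4 C4 D4 G4.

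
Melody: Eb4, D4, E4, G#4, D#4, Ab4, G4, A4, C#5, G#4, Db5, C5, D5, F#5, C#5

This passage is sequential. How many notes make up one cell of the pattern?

Try groups of 5 (3 cells in 15 notes):
Eb4 D4 E4 G#4 D#4 | Ab4 G4 A4 C#5 G#4 | Db5 C5 D5 F#5 C#5
Every group is a transposition up a 4th of the one before; no shorter unit works.

5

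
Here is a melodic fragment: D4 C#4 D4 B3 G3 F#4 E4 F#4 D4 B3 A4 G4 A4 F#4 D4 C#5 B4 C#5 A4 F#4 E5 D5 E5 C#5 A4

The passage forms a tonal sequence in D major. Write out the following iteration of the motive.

G5 F#5 G5 E5 C#5

With a 5-note motive the entries are D4, F#4, A4, C#5, E5, each up a 3rd from the previous.
From G5 the diatonic shape gives G5 F#5 G5 E5 C#5.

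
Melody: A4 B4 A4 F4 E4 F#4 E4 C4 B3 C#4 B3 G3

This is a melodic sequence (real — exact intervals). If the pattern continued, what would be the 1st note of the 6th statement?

G#2

Grouping in 4s, the 1st note of each cell is A4, E4, B3.
Each moves down a 4th. Continuing: F#3 → C#3 → G#2.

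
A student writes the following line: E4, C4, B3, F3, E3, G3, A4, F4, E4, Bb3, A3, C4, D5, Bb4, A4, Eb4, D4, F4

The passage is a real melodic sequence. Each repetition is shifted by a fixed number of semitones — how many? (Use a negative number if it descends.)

5

With a 6-note motive the entries are E4, A4, D5, each up a 4th from the previous.
E4→A4 is 69 − 64 = 5 semitones.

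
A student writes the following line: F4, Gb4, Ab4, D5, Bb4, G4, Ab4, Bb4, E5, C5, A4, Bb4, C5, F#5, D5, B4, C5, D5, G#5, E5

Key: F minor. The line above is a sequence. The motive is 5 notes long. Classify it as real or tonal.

Each cell has the same semitone pattern (1, 2, 6, -4) — intervals are preserved exactly.
And Gb4 lies outside F minor, so the sequence is real rather than tonal.

real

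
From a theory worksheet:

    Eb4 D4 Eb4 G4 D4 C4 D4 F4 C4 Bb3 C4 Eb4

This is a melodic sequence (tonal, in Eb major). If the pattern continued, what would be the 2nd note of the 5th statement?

Grouping in 4s, the 2nd note of each cell is D4, C4, Bb3.
Carrying that down a 2nd forward: Ab3 → G3.

G3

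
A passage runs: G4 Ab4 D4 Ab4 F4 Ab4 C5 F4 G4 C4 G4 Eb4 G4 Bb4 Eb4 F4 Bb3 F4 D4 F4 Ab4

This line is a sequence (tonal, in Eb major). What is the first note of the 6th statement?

Taking 7-note groups, the heads are G4, F4, Eb4: the pattern moves down a 2nd.
Continuing: D4 → C4 → Bb3. Statement 6 starts on Bb3.

Bb3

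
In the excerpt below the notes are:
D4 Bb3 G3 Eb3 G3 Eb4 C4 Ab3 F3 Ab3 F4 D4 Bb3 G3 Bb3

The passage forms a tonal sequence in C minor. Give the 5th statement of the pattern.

Ab4 F4 D4 Bb3 D4

Taking 5-note groups, the heads are D4, Eb4, F4: the pattern moves up a 2nd.
Carrying on: G4 → Ab4.
From Ab4 the diatonic shape gives Ab4 F4 D4 Bb3 D4.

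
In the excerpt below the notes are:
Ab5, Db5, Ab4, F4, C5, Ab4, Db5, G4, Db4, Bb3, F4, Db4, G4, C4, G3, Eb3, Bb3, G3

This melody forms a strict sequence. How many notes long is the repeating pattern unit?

18 notes total. Splitting into 3 groups of 6:
Ab5 Db5 Ab4 F4 C5 Ab4 | Db5 G4 Db4 Bb3 F4 Db4 | G4 C4 G3 Eb3 Bb3 G3
That's a consistent down a 5th shift per cell, and no other grouping gives one.

6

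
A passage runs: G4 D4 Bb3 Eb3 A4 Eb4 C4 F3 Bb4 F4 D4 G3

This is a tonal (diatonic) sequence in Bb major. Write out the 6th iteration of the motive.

Eb5 Bb4 G4 C4

Unit = 4 notes; the statements start on G4, A4, Bb4, moving up a 2nd each time.
Continuing the starts: C5 → D5 → Eb5.
From Eb5 the diatonic shape gives Eb5 Bb4 G4 C4.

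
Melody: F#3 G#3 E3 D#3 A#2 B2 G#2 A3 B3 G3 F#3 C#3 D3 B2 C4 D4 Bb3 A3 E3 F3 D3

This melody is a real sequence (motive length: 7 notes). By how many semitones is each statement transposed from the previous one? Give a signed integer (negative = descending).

Taking 7-note groups, the heads are F#3, A3, C4: the pattern moves up a 3rd.
Counting half-steps from F#3 to A3: 3.

3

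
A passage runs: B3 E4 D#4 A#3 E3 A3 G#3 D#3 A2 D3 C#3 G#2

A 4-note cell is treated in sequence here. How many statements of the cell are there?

12 notes in groups of 4 gives 12/4 = 3 statements.
Starts: B3, E3, A2 — each down a 5th.

3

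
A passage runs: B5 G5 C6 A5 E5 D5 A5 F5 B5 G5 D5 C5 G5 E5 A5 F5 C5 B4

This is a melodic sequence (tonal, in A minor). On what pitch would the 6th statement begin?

With a 6-note motive the entries are B5, A5, G5, each down a 2nd from the previous.
Continuing: F5 → E5 → D5. Statement 6 starts on D5.

D5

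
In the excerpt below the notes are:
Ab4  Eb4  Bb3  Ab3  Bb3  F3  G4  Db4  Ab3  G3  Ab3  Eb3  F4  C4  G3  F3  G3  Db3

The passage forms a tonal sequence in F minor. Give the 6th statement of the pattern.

Taking 6-note groups, the heads are Ab4, G4, F4: the pattern moves down a 2nd.
Extending down a 2nd: Eb4 → Db4 → C4.
Statement 6 starts on C4 and keeps the same diatonic contour: C4 G3 Db3 C3 Db3 Ab2.

C4 G3 Db3 C3 Db3 Ab2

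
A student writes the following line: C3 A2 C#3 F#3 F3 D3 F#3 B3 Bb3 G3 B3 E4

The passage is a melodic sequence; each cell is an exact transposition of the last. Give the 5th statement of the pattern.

With a 4-note motive the entries are C3, F3, Bb3, each up a 4th from the previous.
Continuing the starts: Eb4 → Ab4.
So cell 5 is Ab4 F4 A4 D5.

Ab4 F4 A4 D5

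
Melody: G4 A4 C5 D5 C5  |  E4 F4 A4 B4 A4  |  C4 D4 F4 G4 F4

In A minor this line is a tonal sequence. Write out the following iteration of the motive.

A3 B3 D4 E4 D4

The 5-note cells begin on G4, E4, C4 — each down a 3rd from the last.
Statement 4 starts on A3 and keeps the same diatonic contour: A3 B3 D4 E4 D4.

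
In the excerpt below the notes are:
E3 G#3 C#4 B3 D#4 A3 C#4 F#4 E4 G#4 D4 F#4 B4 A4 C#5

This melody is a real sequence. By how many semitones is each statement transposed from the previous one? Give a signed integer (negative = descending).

5

The 5-note cells begin on E3, A3, D4 — each up a 4th from the last.
E3 to A3 spans +5 semitones.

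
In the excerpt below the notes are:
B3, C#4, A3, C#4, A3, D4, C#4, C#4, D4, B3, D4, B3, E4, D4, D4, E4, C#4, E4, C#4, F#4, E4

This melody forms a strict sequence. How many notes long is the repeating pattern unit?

7

Try groups of 7 (3 cells in 21 notes):
B3 C#4 A3 C#4 A3 D4 C#4 | C#4 D4 B3 D4 B3 E4 D4 | D4 E4 C#4 E4 C#4 F#4 E4
Every group is a transposition up a 2nd of the one before; no shorter unit works.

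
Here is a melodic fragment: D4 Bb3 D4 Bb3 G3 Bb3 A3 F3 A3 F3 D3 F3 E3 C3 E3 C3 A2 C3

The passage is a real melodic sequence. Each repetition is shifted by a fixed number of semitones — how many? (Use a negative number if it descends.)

-5

Taking 6-note groups, the heads are D4, A3, E3: the pattern moves down a 4th.
D4→A3 is 57 − 62 = -5 semitones.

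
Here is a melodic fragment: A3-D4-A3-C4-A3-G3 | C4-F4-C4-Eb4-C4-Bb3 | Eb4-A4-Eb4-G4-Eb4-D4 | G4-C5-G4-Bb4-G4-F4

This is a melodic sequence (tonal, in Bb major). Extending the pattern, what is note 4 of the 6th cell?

The unit is 6 notes. Position-4 pitches of the 4 shown cells: C4, Eb4, G4, Bb4.
Carrying that up a 3rd forward: D5 → F5.

F5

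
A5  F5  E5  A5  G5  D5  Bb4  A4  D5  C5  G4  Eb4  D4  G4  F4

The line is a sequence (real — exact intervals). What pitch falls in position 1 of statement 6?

Bb2

With 5-note cells, note 1 of each statement runs A5, D5, G4.
Carrying that down a 5th forward: C4 → F3 → Bb2.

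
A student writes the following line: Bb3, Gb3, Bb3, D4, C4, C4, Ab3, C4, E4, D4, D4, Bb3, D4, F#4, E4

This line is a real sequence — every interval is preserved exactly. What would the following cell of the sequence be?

The 5-note cells begin on Bb3, C4, D4 — each up a 2nd from the last.
Statement 4 starts on E4 and keeps the same exact contour: E4 C4 E4 G#4 F#4.

E4 C4 E4 G#4 F#4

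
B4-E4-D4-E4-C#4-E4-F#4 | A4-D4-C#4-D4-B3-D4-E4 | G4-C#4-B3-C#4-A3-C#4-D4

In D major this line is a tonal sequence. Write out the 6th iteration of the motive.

D4 G3 F#3 G3 E3 G3 A3

Unit = 7 notes; the statements start on B4, A4, G4, moving down a 2nd each time.
Carrying on: F#4 → E4 → D4.
From D4 the diatonic shape gives D4 G3 F#3 G3 E3 G3 A3.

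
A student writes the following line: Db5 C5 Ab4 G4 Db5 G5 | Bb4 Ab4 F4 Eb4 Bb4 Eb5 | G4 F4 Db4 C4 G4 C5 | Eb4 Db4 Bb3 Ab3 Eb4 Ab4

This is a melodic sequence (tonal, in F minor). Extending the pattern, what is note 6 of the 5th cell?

F4

The unit is 6 notes. Position-6 pitches of the 4 shown cells: G5, Eb5, C5, Ab4.
Each moves down a 3rd; the next is F4.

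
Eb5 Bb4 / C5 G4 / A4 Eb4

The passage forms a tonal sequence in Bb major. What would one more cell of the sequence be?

With a 2-note motive the entries are Eb5, C5, A4, each down a 3rd from the previous.
From F4 the diatonic shape gives F4 C4.

F4 C4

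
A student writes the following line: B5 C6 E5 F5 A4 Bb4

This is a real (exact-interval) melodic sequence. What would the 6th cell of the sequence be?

The 2-note cells begin on B5, E5, A4 — each down a 5th from the last.
Extending down a 5th: D4 → G3 → C3.
Statement 6 starts on C3 and keeps the same exact contour: C3 Db3.

C3 Db3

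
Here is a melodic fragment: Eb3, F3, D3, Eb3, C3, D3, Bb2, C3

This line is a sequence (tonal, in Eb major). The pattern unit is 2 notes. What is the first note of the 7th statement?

Taking 2-note groups, the heads are Eb3, D3, C3, Bb2: the pattern moves down a 2nd.
Continuing: Ab2 → G2 → F2. Statement 7 starts on F2.

F2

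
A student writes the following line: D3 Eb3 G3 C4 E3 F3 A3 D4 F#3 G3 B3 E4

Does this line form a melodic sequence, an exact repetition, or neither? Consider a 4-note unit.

Each 4-note cell is the previous one transposed up a 2nd.

sequence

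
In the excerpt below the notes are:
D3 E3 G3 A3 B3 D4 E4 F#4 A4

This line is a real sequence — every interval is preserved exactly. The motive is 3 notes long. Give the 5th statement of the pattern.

F#5 G#5 B5

Taking 3-note groups, the heads are D3, A3, E4: the pattern moves up a 5th.
Carrying on: B4 → F#5.
Statement 5 starts on F#5 and keeps the same exact contour: F#5 G#5 B5.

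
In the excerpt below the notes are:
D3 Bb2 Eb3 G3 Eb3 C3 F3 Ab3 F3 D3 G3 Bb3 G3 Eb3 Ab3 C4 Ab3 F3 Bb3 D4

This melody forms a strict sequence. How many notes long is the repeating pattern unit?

Try groups of 4 (5 cells in 20 notes):
D3 Bb2 Eb3 G3 | Eb3 C3 F3 Ab3 | F3 D3 G3 Bb3 | G3 Eb3 Ab3 C4 | Ab3 F3 Bb3 D4
Each cell is the previous one up a 2nd — so the unit is 4 notes.

4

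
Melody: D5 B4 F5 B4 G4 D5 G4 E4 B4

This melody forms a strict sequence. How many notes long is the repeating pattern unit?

3

9 notes total. Splitting into 3 groups of 3:
D5 B4 F5 | B4 G4 D5 | G4 E4 B4
Each cell is the previous one down a 3rd — so the unit is 3 notes.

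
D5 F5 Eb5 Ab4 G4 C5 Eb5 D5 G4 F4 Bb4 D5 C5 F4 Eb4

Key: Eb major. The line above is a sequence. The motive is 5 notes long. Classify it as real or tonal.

Every note is diatonic to Eb major.
Cell 1 has -2 semitones from note 2 to 3, but cell 2 has -1 — the interval quality changes while the contour stays the same, which is the hallmark of a tonal sequence.

tonal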